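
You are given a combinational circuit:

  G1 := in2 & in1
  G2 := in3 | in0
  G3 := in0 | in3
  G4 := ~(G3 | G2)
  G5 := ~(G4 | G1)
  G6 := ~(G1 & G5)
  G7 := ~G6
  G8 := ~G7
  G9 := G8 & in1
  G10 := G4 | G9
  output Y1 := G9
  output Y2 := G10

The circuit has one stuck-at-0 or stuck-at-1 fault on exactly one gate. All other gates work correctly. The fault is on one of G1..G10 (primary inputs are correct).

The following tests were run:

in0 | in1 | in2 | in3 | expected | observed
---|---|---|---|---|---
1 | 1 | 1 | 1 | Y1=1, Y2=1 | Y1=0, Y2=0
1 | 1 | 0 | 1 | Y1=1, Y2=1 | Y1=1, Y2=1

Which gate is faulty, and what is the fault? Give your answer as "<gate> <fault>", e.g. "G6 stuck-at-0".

Fault-free values for test 1 (in0=1, in1=1, in2=1, in3=1): G1=1, G2=1, G3=1, G4=0, G5=0, G6=1, G7=0, G8=1, G9=1, G10=1, giving Y1=1, Y2=1. Observed Y1=0, Y2=0.
Test 1: faults giving observed Y1=0, Y2=0 are {G5 stuck-at-1, G6 stuck-at-0, G7 stuck-at-1, G8 stuck-at-0, G9 stuck-at-0}.
Test 2 (in0=1, in1=1, in2=0, in3=1): fault-free G1=0, G2=1, G3=1, G4=0, G5=1, G6=1, G7=0, G8=1, G9=1, G10=1 → Y1=1, Y2=1; observed Y1=1, Y2=1. Eliminates G6 stuck-at-0, G7 stuck-at-1, G8 stuck-at-0, G9 stuck-at-0.
Only G5 stuck-at-1 is consistent with every test.

G5 stuck-at-1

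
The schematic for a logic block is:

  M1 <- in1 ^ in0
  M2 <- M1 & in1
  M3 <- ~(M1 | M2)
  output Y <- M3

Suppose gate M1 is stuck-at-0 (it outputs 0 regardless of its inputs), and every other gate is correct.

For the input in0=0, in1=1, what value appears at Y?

1

Propagate with M1 forced: M1=0 [stuck-at-0], M2=0, M3=1.
So Y = 1. (Without the fault it would be 0.)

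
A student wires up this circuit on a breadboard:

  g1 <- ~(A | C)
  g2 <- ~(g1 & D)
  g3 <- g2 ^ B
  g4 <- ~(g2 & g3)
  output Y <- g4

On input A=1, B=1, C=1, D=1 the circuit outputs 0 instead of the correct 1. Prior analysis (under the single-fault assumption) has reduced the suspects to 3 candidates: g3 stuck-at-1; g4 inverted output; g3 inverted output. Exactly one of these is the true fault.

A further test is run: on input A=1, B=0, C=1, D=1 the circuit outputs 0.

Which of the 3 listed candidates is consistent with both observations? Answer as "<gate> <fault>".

g3 stuck-at-1

Evaluate each candidate on input A=1, B=0, C=1, D=1:
  g3 stuck-at-1: g1=0, g2=1, g3=1 [stuck-at-1], g4=0 → 0 — matches
  g4 inverted output: g1=0, g2=1, g3=1, g4=1 [inverted output] → 1 — eliminated
  g3 inverted output: g1=0, g2=1, g3=0 [inverted output], g4=1 → 1 — eliminated
Only g3 stuck-at-1 reproduces the observed 0.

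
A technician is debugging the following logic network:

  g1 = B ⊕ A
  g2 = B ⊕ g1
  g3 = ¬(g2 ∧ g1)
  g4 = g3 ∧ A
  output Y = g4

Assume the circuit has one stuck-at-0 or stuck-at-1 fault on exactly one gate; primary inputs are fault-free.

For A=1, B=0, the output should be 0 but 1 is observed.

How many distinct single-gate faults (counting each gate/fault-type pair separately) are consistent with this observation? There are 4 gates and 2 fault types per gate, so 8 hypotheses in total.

4

Fault-free: g1=1, g2=1, g3=0, g4=0 → 0. Observed 1.
  g1 stuck-at-0: output 1 ✓
  g1 stuck-at-1: output 0 ✗
  g2 stuck-at-0: output 1 ✓
  g2 stuck-at-1: output 0 ✗
  g3 stuck-at-0: output 0 ✗
  g3 stuck-at-1: output 1 ✓
  g4 stuck-at-0: output 0 ✗
  g4 stuck-at-1: output 1 ✓
Consistent faults: {g1 stuck-at-0, g2 stuck-at-0, g3 stuck-at-1, g4 stuck-at-1} — 4 in all.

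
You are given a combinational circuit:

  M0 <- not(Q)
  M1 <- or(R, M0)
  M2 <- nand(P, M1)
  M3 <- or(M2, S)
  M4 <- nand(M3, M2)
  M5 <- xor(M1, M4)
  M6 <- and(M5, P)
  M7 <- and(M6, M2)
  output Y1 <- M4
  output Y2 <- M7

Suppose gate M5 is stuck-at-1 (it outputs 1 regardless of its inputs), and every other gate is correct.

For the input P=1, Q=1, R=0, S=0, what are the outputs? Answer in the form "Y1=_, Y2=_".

Propagate with M5 forced: M0=0, M1=0, M2=1, M3=1, M4=0, M5=1 [stuck-at-1], M6=1, M7=1.
So the outputs are Y1=0, Y2=1. (Without the fault they would be Y1=0, Y2=0.)

Y1=0, Y2=1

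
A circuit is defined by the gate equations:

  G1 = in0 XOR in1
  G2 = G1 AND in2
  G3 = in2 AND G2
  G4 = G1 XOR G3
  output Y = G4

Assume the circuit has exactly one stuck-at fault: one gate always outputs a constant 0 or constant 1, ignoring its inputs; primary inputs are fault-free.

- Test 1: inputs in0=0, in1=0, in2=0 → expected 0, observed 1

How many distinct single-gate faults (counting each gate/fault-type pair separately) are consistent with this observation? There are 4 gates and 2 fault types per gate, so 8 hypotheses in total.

Fault-free: G1=0, G2=0, G3=0, G4=0 → 0. Observed 1.
  G1 stuck-at-0: output 0 ✗
  G1 stuck-at-1: output 1 ✓
  G2 stuck-at-0: output 0 ✗
  G2 stuck-at-1: output 0 ✗
  G3 stuck-at-0: output 0 ✗
  G3 stuck-at-1: output 1 ✓
  G4 stuck-at-0: output 0 ✗
  G4 stuck-at-1: output 1 ✓
Consistent faults: {G1 stuck-at-1, G3 stuck-at-1, G4 stuck-at-1} — 3 in all.

3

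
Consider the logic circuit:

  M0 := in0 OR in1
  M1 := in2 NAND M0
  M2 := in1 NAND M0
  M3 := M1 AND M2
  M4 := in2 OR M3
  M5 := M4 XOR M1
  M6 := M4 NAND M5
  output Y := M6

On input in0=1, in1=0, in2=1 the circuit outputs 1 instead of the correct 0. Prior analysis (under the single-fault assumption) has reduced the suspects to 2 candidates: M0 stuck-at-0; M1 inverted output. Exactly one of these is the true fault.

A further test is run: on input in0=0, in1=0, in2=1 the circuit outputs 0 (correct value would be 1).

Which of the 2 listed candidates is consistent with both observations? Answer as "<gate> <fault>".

Evaluate each candidate on input in0=0, in1=0, in2=1:
  M0 stuck-at-0: M0=0 [stuck-at-0], M1=1, M2=1, M3=1, M4=1, M5=0, M6=1 → 1 — eliminated
  M1 inverted output: M0=0, M1=0 [inverted output], M2=1, M3=0, M4=1, M5=1, M6=0 → 0 — matches
Only M1 inverted output reproduces the observed 0.

M1 inverted output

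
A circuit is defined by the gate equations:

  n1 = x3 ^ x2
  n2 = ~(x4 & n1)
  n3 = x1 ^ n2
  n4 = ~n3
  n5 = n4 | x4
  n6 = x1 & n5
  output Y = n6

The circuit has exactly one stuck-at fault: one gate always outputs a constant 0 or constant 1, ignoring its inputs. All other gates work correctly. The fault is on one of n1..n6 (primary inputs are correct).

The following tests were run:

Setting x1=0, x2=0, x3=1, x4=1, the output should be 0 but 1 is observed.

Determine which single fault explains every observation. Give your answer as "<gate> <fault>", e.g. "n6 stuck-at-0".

n6 stuck-at-1

Fault-free values for test 1 (x1=0, x2=0, x3=1, x4=1): n1=1, n2=0, n3=0, n4=1, n5=1, n6=0, giving Y=0. Observed 1.
Test 1: faults giving observed 1 are {n6 stuck-at-1}.
Only n6 stuck-at-1 is consistent with every test.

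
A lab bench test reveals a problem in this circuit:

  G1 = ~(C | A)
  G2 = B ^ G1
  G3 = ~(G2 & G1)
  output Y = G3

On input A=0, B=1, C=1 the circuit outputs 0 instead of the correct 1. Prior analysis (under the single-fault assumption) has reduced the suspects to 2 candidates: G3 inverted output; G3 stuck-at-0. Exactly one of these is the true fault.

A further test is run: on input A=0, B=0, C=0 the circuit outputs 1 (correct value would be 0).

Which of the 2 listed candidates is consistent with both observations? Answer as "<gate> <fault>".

G3 inverted output

Evaluate each candidate on input A=0, B=0, C=0:
  G3 inverted output: G1=1, G2=1, G3=1 [inverted output] → 1 — matches
  G3 stuck-at-0: G1=1, G2=1, G3=0 [stuck-at-0] → 0 — eliminated
Only G3 inverted output reproduces the observed 1.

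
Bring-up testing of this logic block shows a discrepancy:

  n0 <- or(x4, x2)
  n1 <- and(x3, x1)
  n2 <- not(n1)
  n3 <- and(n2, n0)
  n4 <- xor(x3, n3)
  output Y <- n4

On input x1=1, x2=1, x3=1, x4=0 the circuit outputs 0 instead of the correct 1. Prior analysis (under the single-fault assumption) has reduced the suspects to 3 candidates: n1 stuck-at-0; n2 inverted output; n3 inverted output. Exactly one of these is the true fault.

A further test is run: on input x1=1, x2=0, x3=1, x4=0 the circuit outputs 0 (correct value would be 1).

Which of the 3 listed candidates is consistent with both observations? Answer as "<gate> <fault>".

n3 inverted output

Evaluate each candidate on input x1=1, x2=0, x3=1, x4=0:
  n1 stuck-at-0: n0=0, n1=0 [stuck-at-0], n2=1, n3=0, n4=1 → 1 — eliminated
  n2 inverted output: n0=0, n1=1, n2=1 [inverted output], n3=0, n4=1 → 1 — eliminated
  n3 inverted output: n0=0, n1=1, n2=0, n3=1 [inverted output], n4=0 → 0 — matches
Only n3 inverted output reproduces the observed 0.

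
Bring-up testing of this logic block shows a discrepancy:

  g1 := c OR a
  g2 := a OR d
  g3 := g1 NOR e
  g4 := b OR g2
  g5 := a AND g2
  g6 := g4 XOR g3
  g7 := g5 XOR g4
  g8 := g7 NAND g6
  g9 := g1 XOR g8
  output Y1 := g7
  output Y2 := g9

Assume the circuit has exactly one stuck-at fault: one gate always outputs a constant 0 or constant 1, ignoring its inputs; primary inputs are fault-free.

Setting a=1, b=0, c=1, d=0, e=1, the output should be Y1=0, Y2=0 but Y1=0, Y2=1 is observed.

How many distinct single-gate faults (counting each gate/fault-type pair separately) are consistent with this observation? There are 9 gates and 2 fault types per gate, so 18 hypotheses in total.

3

Fault-free: g1=1, g2=1, g3=0, g4=1, g5=1, g6=1, g7=0, g8=1, g9=0 → Y1=0, Y2=0. Observed Y1=0, Y2=1.
  g1: stuck-at-0 ✓; others ✗
  g2: none of the 2 fault types match ✗
  g3: none of the 2 fault types match ✗
  g4: none of the 2 fault types match ✗
  g5: none of the 2 fault types match ✗
  g6: none of the 2 fault types match ✗
  g7: none of the 2 fault types match ✗
  g8: stuck-at-0 ✓; others ✗
  g9: stuck-at-1 ✓; others ✗
Consistent faults: {g1 stuck-at-0, g8 stuck-at-0, g9 stuck-at-1} — 3 in all.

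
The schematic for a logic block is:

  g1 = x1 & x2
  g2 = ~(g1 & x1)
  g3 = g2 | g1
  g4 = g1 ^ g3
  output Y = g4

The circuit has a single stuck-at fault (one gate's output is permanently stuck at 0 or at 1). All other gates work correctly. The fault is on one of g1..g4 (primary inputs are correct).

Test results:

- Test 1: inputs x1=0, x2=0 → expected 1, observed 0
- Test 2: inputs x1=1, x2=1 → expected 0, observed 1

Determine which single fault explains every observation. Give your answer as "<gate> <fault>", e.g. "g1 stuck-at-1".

Fault-free values for test 1 (x1=0, x2=0): g1=0, g2=1, g3=1, g4=1, giving Y=1. Observed 0.
Test 1: faults giving observed 0 are {g1 stuck-at-1, g2 stuck-at-0, g3 stuck-at-0, g4 stuck-at-0}.
Test 2 (x1=1, x2=1): fault-free g1=1, g2=0, g3=1, g4=0 → 0; observed 1. Eliminates g1 stuck-at-1, g2 stuck-at-0, g4 stuck-at-0.
Only g3 stuck-at-0 is consistent with every test.

g3 stuck-at-0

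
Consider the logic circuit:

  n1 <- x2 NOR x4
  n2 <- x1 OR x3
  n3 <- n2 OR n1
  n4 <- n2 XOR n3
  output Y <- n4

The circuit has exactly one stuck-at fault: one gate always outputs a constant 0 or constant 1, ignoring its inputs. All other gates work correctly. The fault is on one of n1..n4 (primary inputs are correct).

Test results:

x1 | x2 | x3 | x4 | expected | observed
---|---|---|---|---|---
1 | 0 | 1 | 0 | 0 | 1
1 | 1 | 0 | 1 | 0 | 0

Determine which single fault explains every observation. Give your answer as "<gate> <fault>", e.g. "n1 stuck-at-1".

Fault-free values for test 1 (x1=1, x2=0, x3=1, x4=0): n1=1, n2=1, n3=1, n4=0, giving Y=0. Observed 1.
Test 1: faults giving observed 1 are {n2 stuck-at-0, n3 stuck-at-0, n4 stuck-at-1}.
Test 2 (x1=1, x2=1, x3=0, x4=1): fault-free n1=0, n2=1, n3=1, n4=0 → 0; observed 0. Eliminates n3 stuck-at-0, n4 stuck-at-1.
Only n2 stuck-at-0 is consistent with every test.

n2 stuck-at-0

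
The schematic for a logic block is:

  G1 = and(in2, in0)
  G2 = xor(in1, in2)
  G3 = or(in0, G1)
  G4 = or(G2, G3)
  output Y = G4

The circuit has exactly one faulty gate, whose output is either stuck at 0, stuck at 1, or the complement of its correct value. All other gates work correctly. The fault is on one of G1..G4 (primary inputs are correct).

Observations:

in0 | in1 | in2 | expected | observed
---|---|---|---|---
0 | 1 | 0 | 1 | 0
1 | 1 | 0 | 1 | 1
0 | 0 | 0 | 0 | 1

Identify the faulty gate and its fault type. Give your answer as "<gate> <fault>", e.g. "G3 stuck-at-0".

G2 inverted output

Fault-free values for test 1 (in0=0, in1=1, in2=0): G1=0, G2=1, G3=0, G4=1, giving Y=1. Observed 0.
Test 1: faults giving observed 0 are {G2 stuck-at-0, G2 inverted output, G4 stuck-at-0, G4 inverted output}.
Test 2 (in0=1, in1=1, in2=0): fault-free G1=0, G2=1, G3=1, G4=1 → 1; observed 1. Eliminates G4 stuck-at-0, G4 inverted output.
Test 3 (in0=0, in1=0, in2=0): fault-free G1=0, G2=0, G3=0, G4=0 → 0; observed 1. Eliminates G2 stuck-at-0.
Only G2 inverted output is consistent with every test.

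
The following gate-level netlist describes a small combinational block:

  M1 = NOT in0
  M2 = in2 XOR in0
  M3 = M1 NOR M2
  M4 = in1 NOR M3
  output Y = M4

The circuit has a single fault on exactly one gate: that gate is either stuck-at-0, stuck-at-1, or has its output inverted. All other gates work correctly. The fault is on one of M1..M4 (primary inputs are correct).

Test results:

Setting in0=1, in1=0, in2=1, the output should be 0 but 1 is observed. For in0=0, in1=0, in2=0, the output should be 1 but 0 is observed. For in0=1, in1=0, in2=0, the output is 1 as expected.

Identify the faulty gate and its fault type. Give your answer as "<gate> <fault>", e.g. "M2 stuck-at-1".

M1 inverted output

Fault-free values for test 1 (in0=1, in1=0, in2=1): M1=0, M2=0, M3=1, M4=0, giving Y=0. Observed 1.
Test 1: faults giving observed 1 are {M1 stuck-at-1, M1 inverted output, M2 stuck-at-1, M2 inverted output, M3 stuck-at-0, M3 inverted output, M4 stuck-at-1, M4 inverted output}.
Test 2 (in0=0, in1=0, in2=0): fault-free M1=1, M2=0, M3=0, M4=1 → 1; observed 0. Eliminates M1 stuck-at-1, M2 stuck-at-1, M2 inverted output, M3 stuck-at-0, M4 stuck-at-1.
Test 3 (in0=1, in1=0, in2=0): fault-free M1=0, M2=1, M3=0, M4=1 → 1; observed 1. Eliminates M3 inverted output, M4 inverted output.
Only M1 inverted output is consistent with every test.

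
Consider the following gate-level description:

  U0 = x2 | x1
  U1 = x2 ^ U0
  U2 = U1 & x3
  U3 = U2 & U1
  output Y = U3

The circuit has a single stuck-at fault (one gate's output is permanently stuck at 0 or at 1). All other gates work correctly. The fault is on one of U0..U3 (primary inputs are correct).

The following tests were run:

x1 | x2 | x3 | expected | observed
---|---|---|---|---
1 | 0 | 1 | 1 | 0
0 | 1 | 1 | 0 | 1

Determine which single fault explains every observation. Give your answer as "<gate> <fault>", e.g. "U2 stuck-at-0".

U0 stuck-at-0

Fault-free values for test 1 (x1=1, x2=0, x3=1): U0=1, U1=1, U2=1, U3=1, giving Y=1. Observed 0.
Test 1: faults giving observed 0 are {U0 stuck-at-0, U1 stuck-at-0, U2 stuck-at-0, U3 stuck-at-0}.
Test 2 (x1=0, x2=1, x3=1): fault-free U0=1, U1=0, U2=0, U3=0 → 0; observed 1. Eliminates U1 stuck-at-0, U2 stuck-at-0, U3 stuck-at-0.
Only U0 stuck-at-0 is consistent with every test.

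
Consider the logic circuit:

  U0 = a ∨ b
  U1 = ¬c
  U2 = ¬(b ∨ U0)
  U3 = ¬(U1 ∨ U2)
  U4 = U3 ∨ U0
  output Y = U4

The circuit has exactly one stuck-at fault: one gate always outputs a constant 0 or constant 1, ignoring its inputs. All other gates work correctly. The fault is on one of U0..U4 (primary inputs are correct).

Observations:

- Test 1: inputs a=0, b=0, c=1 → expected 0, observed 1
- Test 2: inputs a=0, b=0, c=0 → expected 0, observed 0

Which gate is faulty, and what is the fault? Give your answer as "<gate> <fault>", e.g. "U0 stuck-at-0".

U2 stuck-at-0

Fault-free values for test 1 (a=0, b=0, c=1): U0=0, U1=0, U2=1, U3=0, U4=0, giving Y=0. Observed 1.
Test 1: faults giving observed 1 are {U0 stuck-at-1, U2 stuck-at-0, U3 stuck-at-1, U4 stuck-at-1}.
Test 2 (a=0, b=0, c=0): fault-free U0=0, U1=1, U2=1, U3=0, U4=0 → 0; observed 0. Eliminates U0 stuck-at-1, U3 stuck-at-1, U4 stuck-at-1.
Only U2 stuck-at-0 is consistent with every test.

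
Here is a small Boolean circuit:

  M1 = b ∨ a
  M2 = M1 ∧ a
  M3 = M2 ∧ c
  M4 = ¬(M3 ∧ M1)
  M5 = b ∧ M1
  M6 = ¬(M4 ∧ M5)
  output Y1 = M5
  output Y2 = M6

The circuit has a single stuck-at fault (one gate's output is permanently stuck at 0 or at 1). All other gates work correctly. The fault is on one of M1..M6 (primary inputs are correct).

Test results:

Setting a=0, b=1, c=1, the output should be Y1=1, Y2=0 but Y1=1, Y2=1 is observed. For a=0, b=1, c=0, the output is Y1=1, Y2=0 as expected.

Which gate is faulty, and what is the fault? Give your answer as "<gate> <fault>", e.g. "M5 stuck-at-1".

Fault-free values for test 1 (a=0, b=1, c=1): M1=1, M2=0, M3=0, M4=1, M5=1, M6=0, giving Y1=1, Y2=0. Observed Y1=1, Y2=1.
Test 1: faults giving observed Y1=1, Y2=1 are {M2 stuck-at-1, M3 stuck-at-1, M4 stuck-at-0, M6 stuck-at-1}.
Test 2 (a=0, b=1, c=0): fault-free M1=1, M2=0, M3=0, M4=1, M5=1, M6=0 → Y1=1, Y2=0; observed Y1=1, Y2=0. Eliminates M3 stuck-at-1, M4 stuck-at-0, M6 stuck-at-1.
Only M2 stuck-at-1 is consistent with every test.

M2 stuck-at-1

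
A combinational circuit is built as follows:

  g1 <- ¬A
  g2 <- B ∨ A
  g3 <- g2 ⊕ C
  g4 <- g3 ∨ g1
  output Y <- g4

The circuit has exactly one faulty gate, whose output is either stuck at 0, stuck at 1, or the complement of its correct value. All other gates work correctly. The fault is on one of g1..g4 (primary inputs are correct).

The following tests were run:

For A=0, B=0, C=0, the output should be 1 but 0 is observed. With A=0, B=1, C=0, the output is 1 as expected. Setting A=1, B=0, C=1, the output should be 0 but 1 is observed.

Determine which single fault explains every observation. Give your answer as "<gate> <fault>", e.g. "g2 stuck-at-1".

g1 inverted output

Fault-free values for test 1 (A=0, B=0, C=0): g1=1, g2=0, g3=0, g4=1, giving Y=1. Observed 0.
Test 1: faults giving observed 0 are {g1 stuck-at-0, g1 inverted output, g4 stuck-at-0, g4 inverted output}.
Test 2 (A=0, B=1, C=0): fault-free g1=1, g2=1, g3=1, g4=1 → 1; observed 1. Eliminates g4 stuck-at-0, g4 inverted output.
Test 3 (A=1, B=0, C=1): fault-free g1=0, g2=1, g3=0, g4=0 → 0; observed 1. Eliminates g1 stuck-at-0.
Only g1 inverted output is consistent with every test.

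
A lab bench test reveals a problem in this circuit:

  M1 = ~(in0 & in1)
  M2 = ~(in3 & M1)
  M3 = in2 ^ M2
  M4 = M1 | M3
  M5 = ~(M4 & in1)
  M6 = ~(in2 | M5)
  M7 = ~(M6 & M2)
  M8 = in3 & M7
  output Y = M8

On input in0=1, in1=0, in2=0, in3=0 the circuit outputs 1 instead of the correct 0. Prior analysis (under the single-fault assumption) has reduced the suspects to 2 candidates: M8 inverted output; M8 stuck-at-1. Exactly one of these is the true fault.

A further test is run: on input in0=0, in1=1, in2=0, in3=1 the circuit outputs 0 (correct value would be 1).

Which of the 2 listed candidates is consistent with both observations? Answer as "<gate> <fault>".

Evaluate each candidate on input in0=0, in1=1, in2=0, in3=1:
  M8 inverted output: M1=1, M2=0, M3=0, M4=1, M5=0, M6=1, M7=1, M8=0 [inverted output] → 0 — matches
  M8 stuck-at-1: M1=1, M2=0, M3=0, M4=1, M5=0, M6=1, M7=1, M8=1 [stuck-at-1] → 1 — eliminated
Only M8 inverted output reproduces the observed 0.

M8 inverted output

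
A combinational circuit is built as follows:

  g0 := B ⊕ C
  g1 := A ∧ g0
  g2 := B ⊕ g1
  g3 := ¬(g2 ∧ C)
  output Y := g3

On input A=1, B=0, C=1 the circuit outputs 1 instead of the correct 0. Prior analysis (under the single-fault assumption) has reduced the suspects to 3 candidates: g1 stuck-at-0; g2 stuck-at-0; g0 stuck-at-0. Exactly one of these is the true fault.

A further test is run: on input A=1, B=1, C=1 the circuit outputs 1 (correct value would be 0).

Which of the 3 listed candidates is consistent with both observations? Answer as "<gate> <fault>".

Evaluate each candidate on input A=1, B=1, C=1:
  g1 stuck-at-0: g0=0, g1=0 [stuck-at-0], g2=1, g3=0 → 0 — eliminated
  g2 stuck-at-0: g0=0, g1=0, g2=0 [stuck-at-0], g3=1 → 1 — matches
  g0 stuck-at-0: g0=0 [stuck-at-0], g1=0, g2=1, g3=0 → 0 — eliminated
Only g2 stuck-at-0 reproduces the observed 1.

g2 stuck-at-0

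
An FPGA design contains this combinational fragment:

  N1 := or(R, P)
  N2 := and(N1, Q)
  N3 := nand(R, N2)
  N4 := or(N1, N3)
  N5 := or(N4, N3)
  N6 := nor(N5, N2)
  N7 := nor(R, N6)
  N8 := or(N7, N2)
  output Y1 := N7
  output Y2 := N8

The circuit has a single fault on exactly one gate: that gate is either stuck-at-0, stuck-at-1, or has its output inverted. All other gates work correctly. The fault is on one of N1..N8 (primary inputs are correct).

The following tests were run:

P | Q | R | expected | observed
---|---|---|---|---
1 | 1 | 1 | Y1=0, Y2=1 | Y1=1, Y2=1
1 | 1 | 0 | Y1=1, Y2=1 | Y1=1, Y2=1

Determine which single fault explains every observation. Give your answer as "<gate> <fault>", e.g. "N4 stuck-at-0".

Fault-free values for test 1 (P=1, Q=1, R=1): N1=1, N2=1, N3=0, N4=1, N5=1, N6=0, N7=0, N8=1, giving Y1=0, Y2=1. Observed Y1=1, Y2=1.
Test 1: faults giving observed Y1=1, Y2=1 are {N7 stuck-at-1, N7 inverted output}.
Test 2 (P=1, Q=1, R=0): fault-free N1=1, N2=1, N3=1, N4=1, N5=1, N6=0, N7=1, N8=1 → Y1=1, Y2=1; observed Y1=1, Y2=1. Eliminates N7 inverted output.
Only N7 stuck-at-1 is consistent with every test.

N7 stuck-at-1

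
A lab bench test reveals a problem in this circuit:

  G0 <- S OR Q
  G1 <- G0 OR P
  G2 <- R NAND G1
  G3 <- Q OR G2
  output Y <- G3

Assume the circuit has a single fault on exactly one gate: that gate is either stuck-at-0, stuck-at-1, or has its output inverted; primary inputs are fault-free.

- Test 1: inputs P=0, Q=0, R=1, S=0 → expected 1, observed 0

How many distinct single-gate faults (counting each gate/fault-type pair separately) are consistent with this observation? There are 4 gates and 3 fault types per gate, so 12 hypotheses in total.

8

Fault-free: G0=0, G1=0, G2=1, G3=1 → 1. Observed 0.
  G0 stuck-at-0: output 1 ✗
  G0 stuck-at-1: output 0 ✓
  G0 inverted output: output 0 ✓
  G1 stuck-at-0: output 1 ✗
  G1 stuck-at-1: output 0 ✓
  G1 inverted output: output 0 ✓
  G2 stuck-at-0: output 0 ✓
  G2 stuck-at-1: output 1 ✗
  G2 inverted output: output 0 ✓
  G3 stuck-at-0: output 0 ✓
  G3 stuck-at-1: output 1 ✗
  G3 inverted output: output 0 ✓
Consistent faults: {G0 stuck-at-1, G0 inverted output, G1 stuck-at-1, G1 inverted output, G2 stuck-at-0, G2 inverted output, G3 stuck-at-0, G3 inverted output} — 8 in all.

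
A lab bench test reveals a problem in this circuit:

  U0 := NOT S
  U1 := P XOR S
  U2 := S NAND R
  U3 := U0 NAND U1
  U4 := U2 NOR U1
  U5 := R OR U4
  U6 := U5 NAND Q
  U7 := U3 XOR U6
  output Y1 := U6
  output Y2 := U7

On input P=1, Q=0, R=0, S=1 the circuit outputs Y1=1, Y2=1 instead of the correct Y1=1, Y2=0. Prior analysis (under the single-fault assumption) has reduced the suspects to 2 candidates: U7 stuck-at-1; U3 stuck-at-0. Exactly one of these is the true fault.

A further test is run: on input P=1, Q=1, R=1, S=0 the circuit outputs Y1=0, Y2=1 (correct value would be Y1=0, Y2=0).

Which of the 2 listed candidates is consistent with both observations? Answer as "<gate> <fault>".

Evaluate each candidate on input P=1, Q=1, R=1, S=0:
  U7 stuck-at-1: U0=1, U1=1, U2=1, U3=0, U4=0, U5=1, U6=0, U7=1 [stuck-at-1] → Y1=0, Y2=1 — matches
  U3 stuck-at-0: U0=1, U1=1, U2=1, U3=0 [stuck-at-0], U4=0, U5=1, U6=0, U7=0 → Y1=0, Y2=0 — eliminated
Only U7 stuck-at-1 reproduces the observed Y1=0, Y2=1.

U7 stuck-at-1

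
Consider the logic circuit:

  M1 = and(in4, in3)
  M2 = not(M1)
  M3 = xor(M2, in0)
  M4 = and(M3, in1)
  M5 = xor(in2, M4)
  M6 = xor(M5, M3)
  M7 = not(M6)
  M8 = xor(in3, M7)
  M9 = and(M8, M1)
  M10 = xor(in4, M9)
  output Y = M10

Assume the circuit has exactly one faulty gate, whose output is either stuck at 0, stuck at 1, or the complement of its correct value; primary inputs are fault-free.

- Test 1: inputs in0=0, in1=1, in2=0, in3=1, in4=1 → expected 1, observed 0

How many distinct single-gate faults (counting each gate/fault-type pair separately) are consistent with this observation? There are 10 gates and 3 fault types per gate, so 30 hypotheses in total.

14

Fault-free: M1=1, M2=0, M3=0, M4=0, M5=0, M6=0, M7=1, M8=0, M9=0, M10=1 → 1. Observed 0.
  M1: none of the 3 fault types match ✗
  M2: none of the 3 fault types match ✗
  M3: none of the 3 fault types match ✗
  M4: stuck-at-1, inverted output ✓; others ✗
  M5: stuck-at-1, inverted output ✓; others ✗
  M6: stuck-at-1, inverted output ✓; others ✗
  M7: stuck-at-0, inverted output ✓; others ✗
  M8: stuck-at-1, inverted output ✓; others ✗
  M9: stuck-at-1, inverted output ✓; others ✗
  M10: stuck-at-0, inverted output ✓; others ✗
Consistent faults: {M4 stuck-at-1, M4 inverted output, M5 stuck-at-1, M5 inverted output, M6 stuck-at-1, M6 inverted output, M7 stuck-at-0, M7 inverted output, M8 stuck-at-1, M8 inverted output, M9 stuck-at-1, M9 inverted output, M10 stuck-at-0, M10 inverted output} — 14 in all.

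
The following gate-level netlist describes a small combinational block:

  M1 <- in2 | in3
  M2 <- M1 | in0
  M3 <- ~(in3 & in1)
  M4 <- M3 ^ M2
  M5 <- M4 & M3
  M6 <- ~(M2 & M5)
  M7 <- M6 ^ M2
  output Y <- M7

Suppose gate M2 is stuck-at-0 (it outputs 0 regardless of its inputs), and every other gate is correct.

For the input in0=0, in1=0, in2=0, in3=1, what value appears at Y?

Propagate with M2 forced: M1=1, M2=0 [stuck-at-0], M3=1, M4=1, M5=1, M6=1, M7=1.
So Y = 1. (Without the fault it would be 0.)

1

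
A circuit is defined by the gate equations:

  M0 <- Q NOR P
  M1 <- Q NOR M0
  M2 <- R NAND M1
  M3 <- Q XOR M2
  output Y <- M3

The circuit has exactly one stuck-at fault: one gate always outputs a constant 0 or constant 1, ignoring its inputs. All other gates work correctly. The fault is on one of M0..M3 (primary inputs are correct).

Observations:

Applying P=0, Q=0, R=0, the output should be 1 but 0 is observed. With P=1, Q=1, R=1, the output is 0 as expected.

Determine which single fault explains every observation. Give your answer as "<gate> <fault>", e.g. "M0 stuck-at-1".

M3 stuck-at-0

Fault-free values for test 1 (P=0, Q=0, R=0): M0=1, M1=0, M2=1, M3=1, giving Y=1. Observed 0.
Test 1: faults giving observed 0 are {M2 stuck-at-0, M3 stuck-at-0}.
Test 2 (P=1, Q=1, R=1): fault-free M0=0, M1=0, M2=1, M3=0 → 0; observed 0. Eliminates M2 stuck-at-0.
Only M3 stuck-at-0 is consistent with every test.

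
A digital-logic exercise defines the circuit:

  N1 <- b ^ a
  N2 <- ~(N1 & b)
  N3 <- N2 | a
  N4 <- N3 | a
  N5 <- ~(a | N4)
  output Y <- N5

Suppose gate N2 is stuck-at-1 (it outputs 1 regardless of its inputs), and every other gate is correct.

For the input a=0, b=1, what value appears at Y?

0

Propagate with N2 forced: N1=1, N2=1 [stuck-at-1], N3=1, N4=1, N5=0.
So Y = 0. (Without the fault it would be 1.)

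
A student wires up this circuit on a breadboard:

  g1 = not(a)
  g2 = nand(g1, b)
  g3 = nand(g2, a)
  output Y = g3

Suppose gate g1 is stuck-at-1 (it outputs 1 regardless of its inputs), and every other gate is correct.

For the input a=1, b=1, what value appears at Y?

1

Propagate with g1 forced: g1=1 [stuck-at-1], g2=0, g3=1.
So Y = 1. (Without the fault it would be 0.)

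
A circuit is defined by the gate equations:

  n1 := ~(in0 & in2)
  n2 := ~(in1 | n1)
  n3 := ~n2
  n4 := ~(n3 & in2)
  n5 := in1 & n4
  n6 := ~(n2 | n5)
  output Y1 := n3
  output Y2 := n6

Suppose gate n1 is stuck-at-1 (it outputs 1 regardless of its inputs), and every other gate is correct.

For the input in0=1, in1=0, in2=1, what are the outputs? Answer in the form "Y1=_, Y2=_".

Propagate with n1 forced: n1=1 [stuck-at-1], n2=0, n3=1, n4=0, n5=0, n6=1.
So the outputs are Y1=1, Y2=1. (Without the fault they would be Y1=0, Y2=0.)

Y1=1, Y2=1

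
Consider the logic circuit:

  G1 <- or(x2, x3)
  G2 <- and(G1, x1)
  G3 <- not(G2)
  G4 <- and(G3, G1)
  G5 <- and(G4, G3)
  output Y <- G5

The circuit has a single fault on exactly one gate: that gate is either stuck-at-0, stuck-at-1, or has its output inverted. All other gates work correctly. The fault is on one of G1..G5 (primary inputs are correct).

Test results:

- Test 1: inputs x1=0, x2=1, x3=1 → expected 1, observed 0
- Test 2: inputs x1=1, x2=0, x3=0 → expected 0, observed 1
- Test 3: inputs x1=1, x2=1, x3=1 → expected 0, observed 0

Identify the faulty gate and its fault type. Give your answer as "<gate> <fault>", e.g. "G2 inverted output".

Fault-free values for test 1 (x1=0, x2=1, x3=1): G1=1, G2=0, G3=1, G4=1, G5=1, giving Y=1. Observed 0.
Test 1: faults giving observed 0 are {G1 stuck-at-0, G1 inverted output, G2 stuck-at-1, G2 inverted output, G3 stuck-at-0, G3 inverted output, G4 stuck-at-0, G4 inverted output, G5 stuck-at-0, G5 inverted output}.
Test 2 (x1=1, x2=0, x3=0): fault-free G1=0, G2=0, G3=1, G4=0, G5=0 → 0; observed 1. Eliminates G1 stuck-at-0, G1 inverted output, G2 stuck-at-1, G2 inverted output, G3 stuck-at-0, G3 inverted output, G4 stuck-at-0, G5 stuck-at-0.
Test 3 (x1=1, x2=1, x3=1): fault-free G1=1, G2=1, G3=0, G4=0, G5=0 → 0; observed 0. Eliminates G5 inverted output.
Only G4 inverted output is consistent with every test.

G4 inverted output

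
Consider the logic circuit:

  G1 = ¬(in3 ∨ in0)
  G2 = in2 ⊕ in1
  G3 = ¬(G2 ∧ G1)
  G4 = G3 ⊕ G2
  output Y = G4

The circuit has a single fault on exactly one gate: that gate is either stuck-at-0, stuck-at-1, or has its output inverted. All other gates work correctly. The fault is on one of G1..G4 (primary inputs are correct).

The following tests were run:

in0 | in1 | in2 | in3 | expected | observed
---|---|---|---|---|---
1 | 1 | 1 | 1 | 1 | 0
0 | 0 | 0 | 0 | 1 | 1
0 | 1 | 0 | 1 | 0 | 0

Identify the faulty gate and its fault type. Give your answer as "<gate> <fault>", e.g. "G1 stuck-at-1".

Fault-free values for test 1 (in0=1, in1=1, in2=1, in3=1): G1=0, G2=0, G3=1, G4=1, giving Y=1. Observed 0.
Test 1: faults giving observed 0 are {G2 stuck-at-1, G2 inverted output, G3 stuck-at-0, G3 inverted output, G4 stuck-at-0, G4 inverted output}.
Test 2 (in0=0, in1=0, in2=0, in3=0): fault-free G1=1, G2=0, G3=1, G4=1 → 1; observed 1. Eliminates G3 stuck-at-0, G3 inverted output, G4 stuck-at-0, G4 inverted output.
Test 3 (in0=0, in1=1, in2=0, in3=1): fault-free G1=0, G2=1, G3=1, G4=0 → 0; observed 0. Eliminates G2 inverted output.
Only G2 stuck-at-1 is consistent with every test.

G2 stuck-at-1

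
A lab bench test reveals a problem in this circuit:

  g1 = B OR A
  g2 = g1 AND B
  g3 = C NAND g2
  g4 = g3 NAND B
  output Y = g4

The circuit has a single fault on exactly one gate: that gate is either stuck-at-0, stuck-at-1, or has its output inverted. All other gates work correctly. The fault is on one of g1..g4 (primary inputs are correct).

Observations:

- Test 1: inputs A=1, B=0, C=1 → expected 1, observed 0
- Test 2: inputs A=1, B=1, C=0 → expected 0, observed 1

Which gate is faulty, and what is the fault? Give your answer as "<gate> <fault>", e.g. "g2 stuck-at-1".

Fault-free values for test 1 (A=1, B=0, C=1): g1=1, g2=0, g3=1, g4=1, giving Y=1. Observed 0.
Test 1: faults giving observed 0 are {g4 stuck-at-0, g4 inverted output}.
Test 2 (A=1, B=1, C=0): fault-free g1=1, g2=1, g3=1, g4=0 → 0; observed 1. Eliminates g4 stuck-at-0.
Only g4 inverted output is consistent with every test.

g4 inverted output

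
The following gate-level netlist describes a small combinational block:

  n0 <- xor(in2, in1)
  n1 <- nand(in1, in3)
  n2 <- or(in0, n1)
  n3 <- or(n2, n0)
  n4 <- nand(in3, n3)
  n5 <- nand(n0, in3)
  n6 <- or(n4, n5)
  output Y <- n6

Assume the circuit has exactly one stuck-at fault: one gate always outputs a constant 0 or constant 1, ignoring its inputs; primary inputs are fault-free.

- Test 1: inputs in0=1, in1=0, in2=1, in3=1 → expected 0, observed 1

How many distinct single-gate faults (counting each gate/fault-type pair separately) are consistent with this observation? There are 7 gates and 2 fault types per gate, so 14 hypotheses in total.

5

Fault-free: n0=1, n1=1, n2=1, n3=1, n4=0, n5=0, n6=0 → 0. Observed 1.
  n0 stuck-at-0: output 1 ✓
  n0 stuck-at-1: output 0 ✗
  n1 stuck-at-0: output 0 ✗
  n1 stuck-at-1: output 0 ✗
  n2 stuck-at-0: output 0 ✗
  n2 stuck-at-1: output 0 ✗
  n3 stuck-at-0: output 1 ✓
  n3 stuck-at-1: output 0 ✗
  n4 stuck-at-0: output 0 ✗
  n4 stuck-at-1: output 1 ✓
  n5 stuck-at-0: output 0 ✗
  n5 stuck-at-1: output 1 ✓
  n6 stuck-at-0: output 0 ✗
  n6 stuck-at-1: output 1 ✓
Consistent faults: {n0 stuck-at-0, n3 stuck-at-0, n4 stuck-at-1, n5 stuck-at-1, n6 stuck-at-1} — 5 in all.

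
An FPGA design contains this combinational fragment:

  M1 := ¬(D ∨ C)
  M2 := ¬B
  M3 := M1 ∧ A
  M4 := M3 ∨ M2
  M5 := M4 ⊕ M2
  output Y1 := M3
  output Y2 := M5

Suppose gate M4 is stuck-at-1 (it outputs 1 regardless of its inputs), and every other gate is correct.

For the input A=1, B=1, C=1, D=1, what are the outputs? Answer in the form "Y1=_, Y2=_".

Y1=0, Y2=1

Propagate with M4 forced: M1=0, M2=0, M3=0, M4=1 [stuck-at-1], M5=1.
So the outputs are Y1=0, Y2=1. (Without the fault they would be Y1=0, Y2=0.)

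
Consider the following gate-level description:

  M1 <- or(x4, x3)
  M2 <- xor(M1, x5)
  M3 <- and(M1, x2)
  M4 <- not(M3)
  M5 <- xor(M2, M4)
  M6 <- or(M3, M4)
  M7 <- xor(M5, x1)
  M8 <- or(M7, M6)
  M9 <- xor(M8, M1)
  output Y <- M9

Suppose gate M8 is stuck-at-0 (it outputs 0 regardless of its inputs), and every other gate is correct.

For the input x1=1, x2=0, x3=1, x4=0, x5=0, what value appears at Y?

1

Propagate with M8 forced: M1=1, M2=1, M3=0, M4=1, M5=0, M6=1, M7=1, M8=0 [stuck-at-0], M9=1.
So Y = 1. (Without the fault it would be 0.)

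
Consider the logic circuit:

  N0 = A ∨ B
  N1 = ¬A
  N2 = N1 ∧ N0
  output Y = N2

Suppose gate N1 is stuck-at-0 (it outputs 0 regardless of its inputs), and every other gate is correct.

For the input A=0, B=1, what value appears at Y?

0

Propagate with N1 forced: N0=1, N1=0 [stuck-at-0], N2=0.
So Y = 0. (Without the fault it would be 1.)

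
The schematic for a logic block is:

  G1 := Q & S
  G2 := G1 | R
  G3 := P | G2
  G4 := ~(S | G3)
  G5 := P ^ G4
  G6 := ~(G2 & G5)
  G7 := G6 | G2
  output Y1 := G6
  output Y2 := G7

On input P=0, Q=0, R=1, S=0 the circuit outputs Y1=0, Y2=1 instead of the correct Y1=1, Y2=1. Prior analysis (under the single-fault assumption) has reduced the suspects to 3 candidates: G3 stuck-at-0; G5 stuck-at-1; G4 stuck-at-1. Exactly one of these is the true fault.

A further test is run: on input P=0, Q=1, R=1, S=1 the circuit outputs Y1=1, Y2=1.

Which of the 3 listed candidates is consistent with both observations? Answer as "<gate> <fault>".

G3 stuck-at-0

Evaluate each candidate on input P=0, Q=1, R=1, S=1:
  G3 stuck-at-0: G1=1, G2=1, G3=0 [stuck-at-0], G4=0, G5=0, G6=1, G7=1 → Y1=1, Y2=1 — matches
  G5 stuck-at-1: G1=1, G2=1, G3=1, G4=0, G5=1 [stuck-at-1], G6=0, G7=1 → Y1=0, Y2=1 — eliminated
  G4 stuck-at-1: G1=1, G2=1, G3=1, G4=1 [stuck-at-1], G5=1, G6=0, G7=1 → Y1=0, Y2=1 — eliminated
Only G3 stuck-at-0 reproduces the observed Y1=1, Y2=1.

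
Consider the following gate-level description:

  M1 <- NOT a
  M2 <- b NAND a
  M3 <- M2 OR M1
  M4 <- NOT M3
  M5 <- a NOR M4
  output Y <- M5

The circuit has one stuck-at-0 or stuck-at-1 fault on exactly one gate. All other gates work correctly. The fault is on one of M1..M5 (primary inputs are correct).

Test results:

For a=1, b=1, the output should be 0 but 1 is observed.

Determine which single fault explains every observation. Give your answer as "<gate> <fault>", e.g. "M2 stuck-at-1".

M5 stuck-at-1

Fault-free values for test 1 (a=1, b=1): M1=0, M2=0, M3=0, M4=1, M5=0, giving Y=0. Observed 1.
Test 1: faults giving observed 1 are {M5 stuck-at-1}.
Only M5 stuck-at-1 is consistent with every test.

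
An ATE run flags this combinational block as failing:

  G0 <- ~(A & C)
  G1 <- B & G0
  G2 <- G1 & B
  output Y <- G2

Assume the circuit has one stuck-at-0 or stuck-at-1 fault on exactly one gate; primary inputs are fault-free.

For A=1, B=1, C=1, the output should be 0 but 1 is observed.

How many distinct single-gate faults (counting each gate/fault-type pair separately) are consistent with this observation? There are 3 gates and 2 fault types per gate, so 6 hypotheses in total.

Fault-free: G0=0, G1=0, G2=0 → 0. Observed 1.
  G0 stuck-at-0: output 0 ✗
  G0 stuck-at-1: output 1 ✓
  G1 stuck-at-0: output 0 ✗
  G1 stuck-at-1: output 1 ✓
  G2 stuck-at-0: output 0 ✗
  G2 stuck-at-1: output 1 ✓
Consistent faults: {G0 stuck-at-1, G1 stuck-at-1, G2 stuck-at-1} — 3 in all.

3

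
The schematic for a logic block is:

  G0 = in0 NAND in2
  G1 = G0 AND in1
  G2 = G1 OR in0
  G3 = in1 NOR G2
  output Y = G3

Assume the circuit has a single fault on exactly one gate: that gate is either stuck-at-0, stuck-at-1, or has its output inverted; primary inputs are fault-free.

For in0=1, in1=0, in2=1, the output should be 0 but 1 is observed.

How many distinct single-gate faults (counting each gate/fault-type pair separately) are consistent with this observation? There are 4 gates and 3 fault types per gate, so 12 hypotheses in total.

Fault-free: G0=0, G1=0, G2=1, G3=0 → 0. Observed 1.
  G0 stuck-at-0: output 0 ✗
  G0 stuck-at-1: output 0 ✗
  G0 inverted output: output 0 ✗
  G1 stuck-at-0: output 0 ✗
  G1 stuck-at-1: output 0 ✗
  G1 inverted output: output 0 ✗
  G2 stuck-at-0: output 1 ✓
  G2 stuck-at-1: output 0 ✗
  G2 inverted output: output 1 ✓
  G3 stuck-at-0: output 0 ✗
  G3 stuck-at-1: output 1 ✓
  G3 inverted output: output 1 ✓
Consistent faults: {G2 stuck-at-0, G2 inverted output, G3 stuck-at-1, G3 inverted output} — 4 in all.

4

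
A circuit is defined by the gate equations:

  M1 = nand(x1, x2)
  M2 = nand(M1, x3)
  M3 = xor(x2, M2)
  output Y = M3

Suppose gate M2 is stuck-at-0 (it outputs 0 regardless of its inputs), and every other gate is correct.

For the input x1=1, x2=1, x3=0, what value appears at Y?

Propagate with M2 forced: M1=0, M2=0 [stuck-at-0], M3=1.
So Y = 1. (Without the fault it would be 0.)

1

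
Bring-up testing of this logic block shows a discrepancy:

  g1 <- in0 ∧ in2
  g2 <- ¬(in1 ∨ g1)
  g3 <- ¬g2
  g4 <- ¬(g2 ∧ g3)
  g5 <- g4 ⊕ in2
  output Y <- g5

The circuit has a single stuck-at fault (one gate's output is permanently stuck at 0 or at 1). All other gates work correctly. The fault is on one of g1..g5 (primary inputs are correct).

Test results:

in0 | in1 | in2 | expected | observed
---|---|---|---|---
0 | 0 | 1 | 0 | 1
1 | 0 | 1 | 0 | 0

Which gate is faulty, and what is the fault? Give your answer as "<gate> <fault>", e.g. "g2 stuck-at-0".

g3 stuck-at-1

Fault-free values for test 1 (in0=0, in1=0, in2=1): g1=0, g2=1, g3=0, g4=1, g5=0, giving Y=0. Observed 1.
Test 1: faults giving observed 1 are {g3 stuck-at-1, g4 stuck-at-0, g5 stuck-at-1}.
Test 2 (in0=1, in1=0, in2=1): fault-free g1=1, g2=0, g3=1, g4=1, g5=0 → 0; observed 0. Eliminates g4 stuck-at-0, g5 stuck-at-1.
Only g3 stuck-at-1 is consistent with every test.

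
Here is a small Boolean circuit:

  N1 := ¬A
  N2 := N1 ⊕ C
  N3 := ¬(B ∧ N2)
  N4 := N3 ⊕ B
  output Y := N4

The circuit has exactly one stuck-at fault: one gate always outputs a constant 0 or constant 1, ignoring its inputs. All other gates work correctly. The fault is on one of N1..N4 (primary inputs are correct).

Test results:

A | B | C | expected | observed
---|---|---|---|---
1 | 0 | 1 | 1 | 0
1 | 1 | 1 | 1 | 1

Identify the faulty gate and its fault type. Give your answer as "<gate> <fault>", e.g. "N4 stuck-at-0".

Fault-free values for test 1 (A=1, B=0, C=1): N1=0, N2=1, N3=1, N4=1, giving Y=1. Observed 0.
Test 1: faults giving observed 0 are {N3 stuck-at-0, N4 stuck-at-0}.
Test 2 (A=1, B=1, C=1): fault-free N1=0, N2=1, N3=0, N4=1 → 1; observed 1. Eliminates N4 stuck-at-0.
Only N3 stuck-at-0 is consistent with every test.

N3 stuck-at-0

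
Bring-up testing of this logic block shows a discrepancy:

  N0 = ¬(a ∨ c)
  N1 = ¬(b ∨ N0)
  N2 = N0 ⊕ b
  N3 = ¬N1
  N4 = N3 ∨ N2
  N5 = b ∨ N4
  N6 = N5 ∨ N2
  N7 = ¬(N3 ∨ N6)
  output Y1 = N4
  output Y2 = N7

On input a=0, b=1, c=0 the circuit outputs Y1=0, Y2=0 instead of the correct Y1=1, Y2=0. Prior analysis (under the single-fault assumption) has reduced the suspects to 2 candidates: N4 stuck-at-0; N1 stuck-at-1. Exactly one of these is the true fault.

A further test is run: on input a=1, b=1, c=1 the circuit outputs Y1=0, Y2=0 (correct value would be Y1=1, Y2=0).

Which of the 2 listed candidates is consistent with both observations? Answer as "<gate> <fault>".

Evaluate each candidate on input a=1, b=1, c=1:
  N4 stuck-at-0: N0=0, N1=0, N2=1, N3=1, N4=0 [stuck-at-0], N5=1, N6=1, N7=0 → Y1=0, Y2=0 — matches
  N1 stuck-at-1: N0=0, N1=1 [stuck-at-1], N2=1, N3=0, N4=1, N5=1, N6=1, N7=0 → Y1=1, Y2=0 — eliminated
Only N4 stuck-at-0 reproduces the observed Y1=0, Y2=0.

N4 stuck-at-0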